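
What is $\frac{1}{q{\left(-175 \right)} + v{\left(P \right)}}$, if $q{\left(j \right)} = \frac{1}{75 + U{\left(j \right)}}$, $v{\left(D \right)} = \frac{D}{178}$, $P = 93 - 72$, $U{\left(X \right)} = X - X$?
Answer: $\frac{13350}{1753} \approx 7.6155$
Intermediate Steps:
$U{\left(X \right)} = 0$
$P = 21$ ($P = 93 - 72 = 21$)
$v{\left(D \right)} = \frac{D}{178}$ ($v{\left(D \right)} = D \frac{1}{178} = \frac{D}{178}$)
$q{\left(j \right)} = \frac{1}{75}$ ($q{\left(j \right)} = \frac{1}{75 + 0} = \frac{1}{75}$)
$\frac{1}{q{\left(-175 \right)} + v{\left(P \right)}} = \frac{1}{\frac{1}{75} + \frac{1}{178} \cdot 21} = \frac{1}{\frac{1}{75} + \frac{21}{178}} = \frac{1}{\frac{1753}{13350}} = \frac{13350}{1753}$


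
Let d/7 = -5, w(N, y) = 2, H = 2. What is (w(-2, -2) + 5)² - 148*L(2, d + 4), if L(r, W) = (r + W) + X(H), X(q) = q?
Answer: 4045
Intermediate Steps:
d = -35 (d = 7*(-5) = -35)
L(r, W) = 2 + W + r (L(r, W) = (r + W) + 2 = (W + r) + 2 = 2 + W + r)
(w(-2, -2) + 5)² - 148*L(2, d + 4) = (2 + 5)² - 148*(2 + (-35 + 4) + 2) = 7² - 148*(2 - 31 + 2) = 49 - 148*(-27) = 49 + 3996 = 4045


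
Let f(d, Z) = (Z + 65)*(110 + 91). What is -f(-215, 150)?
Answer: -43215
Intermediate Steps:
f(d, Z) = 13065 + 201*Z (f(d, Z) = (65 + Z)*201 = 13065 + 201*Z)
-f(-215, 150) = -(13065 + 201*150) = -(13065 + 30150) = -1*43215 = -43215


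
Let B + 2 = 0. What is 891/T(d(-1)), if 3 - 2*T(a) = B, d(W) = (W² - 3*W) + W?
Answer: 1782/5 ≈ 356.40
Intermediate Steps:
B = -2 (B = -2 + 0 = -2)
d(W) = W² - 2*W
T(a) = 5/2 (T(a) = 3/2 - ½*(-2) = 3/2 + 1 = 5/2)
891/T(d(-1)) = 891/(5/2) = 891*(⅖) = 1782/5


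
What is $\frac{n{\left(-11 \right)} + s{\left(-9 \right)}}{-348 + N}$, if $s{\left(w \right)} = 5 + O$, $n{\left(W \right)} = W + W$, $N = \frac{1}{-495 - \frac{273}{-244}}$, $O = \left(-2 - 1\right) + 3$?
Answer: $\frac{2048619}{41936680} \approx 0.04885$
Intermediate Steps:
$O = 0$ ($O = -3 + 3 = 0$)
$N = - \frac{244}{120507}$ ($N = \frac{1}{-495 - - \frac{273}{244}} = \frac{1}{-495 + \frac{273}{244}} = \frac{1}{- \frac{120507}{244}} = - \frac{244}{120507} \approx -0.0020248$)
$n{\left(W \right)} = 2 W$
$s{\left(w \right)} = 5$ ($s{\left(w \right)} = 5 + 0 = 5$)
$\frac{n{\left(-11 \right)} + s{\left(-9 \right)}}{-348 + N} = \frac{2 \left(-11\right) + 5}{-348 - \frac{244}{120507}} = \frac{-22 + 5}{- \frac{41936680}{120507}} = \left(-17\right) \left(- \frac{120507}{41936680}\right) = \frac{2048619}{41936680}$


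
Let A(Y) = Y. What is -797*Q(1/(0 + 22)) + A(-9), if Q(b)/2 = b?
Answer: -896/11 ≈ -81.455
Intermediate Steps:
Q(b) = 2*b
-797*Q(1/(0 + 22)) + A(-9) = -1594/(0 + 22) - 9 = -1594/22 - 9 = -797*1/11 - 9 = -797/11 - 9 = -896/11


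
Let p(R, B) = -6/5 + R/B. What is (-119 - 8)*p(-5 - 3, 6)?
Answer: 4826/15 ≈ 321.73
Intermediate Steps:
p(R, B) = -6/5 + R/B (p(R, B) = -6*⅕ + R/B = -6/5 + R/B)
(-119 - 8)*p(-5 - 3, 6) = (-119 - 8)*(-6/5 + (-5 - 3)/6) = -127*(-6/5 - 8*⅙) = -127*(-6/5 - 4/3) = -127*(-38/15) = 4826/15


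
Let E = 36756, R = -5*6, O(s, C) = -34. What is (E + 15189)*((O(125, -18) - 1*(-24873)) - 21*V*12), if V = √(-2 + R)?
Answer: 1290261855 - 52360560*I*√2 ≈ 1.2903e+9 - 7.4049e+7*I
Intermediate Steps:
R = -30
V = 4*I*√2 (V = √(-2 - 30) = √(-32) = 4*I*√2 ≈ 5.6569*I)
(E + 15189)*((O(125, -18) - 1*(-24873)) - 21*V*12) = (36756 + 15189)*((-34 - 1*(-24873)) - 84*I*√2*12) = 51945*((-34 + 24873) - 84*I*√2*12) = 51945*(24839 - 1008*I*√2) = 1290261855 - 52360560*I*√2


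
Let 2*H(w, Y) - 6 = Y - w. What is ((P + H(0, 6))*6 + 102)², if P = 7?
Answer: 32400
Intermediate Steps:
H(w, Y) = 3 + Y/2 - w/2 (H(w, Y) = 3 + (Y - w)/2 = 3 + (Y/2 - w/2) = 3 + Y/2 - w/2)
((P + H(0, 6))*6 + 102)² = ((7 + (3 + (½)*6 - ½*0))*6 + 102)² = ((7 + (3 + 3 + 0))*6 + 102)² = ((7 + 6)*6 + 102)² = (13*6 + 102)² = (78 + 102)² = 180² = 32400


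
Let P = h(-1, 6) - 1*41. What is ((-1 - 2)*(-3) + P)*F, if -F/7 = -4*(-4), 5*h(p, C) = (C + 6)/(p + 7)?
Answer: 17696/5 ≈ 3539.2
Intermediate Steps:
h(p, C) = (6 + C)/(5*(7 + p)) (h(p, C) = ((C + 6)/(p + 7))/5 = ((6 + C)/(7 + p))/5 = (6 + C)/(5*(7 + p)))
F = -112 (F = -(-28)*(-4) = -7*16 = -112)
P = -203/5 (P = (6 + 6)/(5*(7 - 1)) - 1*41 = (⅕)*12/6 - 41 = (⅕)*(⅙)*12 - 41 = ⅖ - 41 = -203/5 ≈ -40.600)
((-1 - 2)*(-3) + P)*F = ((-1 - 2)*(-3) - 203/5)*(-112) = (-3*(-3) - 203/5)*(-112) = (9 - 203/5)*(-112) = -158/5*(-112) = 17696/5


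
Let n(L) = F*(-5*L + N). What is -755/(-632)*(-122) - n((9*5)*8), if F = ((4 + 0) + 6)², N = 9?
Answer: 56549545/316 ≈ 1.7895e+5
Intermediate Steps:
F = 100 (F = (4 + 6)² = 10² = 100)
n(L) = 900 - 500*L (n(L) = 100*(-5*L + 9) = 100*(9 - 5*L) = 900 - 500*L)
-755/(-632)*(-122) - n((9*5)*8) = -755/(-632)*(-122) - (900 - 500*9*5*8) = -755*(-1/632)*(-122) - (900 - 22500*8) = (755/632)*(-122) - (900 - 500*360) = -46055/316 - (900 - 180000) = -46055/316 - 1*(-179100) = -46055/316 + 179100 = 56549545/316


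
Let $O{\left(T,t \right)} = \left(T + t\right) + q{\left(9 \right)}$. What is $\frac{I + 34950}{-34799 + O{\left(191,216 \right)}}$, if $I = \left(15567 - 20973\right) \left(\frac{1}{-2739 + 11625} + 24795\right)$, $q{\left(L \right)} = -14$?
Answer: $\frac{198464101321}{50955286} \approx 3894.9$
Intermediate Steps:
$I = - \frac{198515862271}{1481}$ ($I = - 5406 \left(\frac{1}{8886} + 24795\right) = \left(-5406\right) \frac{220328371}{8886} = - \frac{198515862271}{1481} \approx -1.3404 \cdot 10^{8}$)
$O{\left(T,t \right)} = -14 + T + t$ ($O{\left(T,t \right)} = \left(T + t\right) - 14 = -14 + T + t$)
$\frac{I + 34950}{-34799 + O{\left(191,216 \right)}} = \frac{- \frac{198515862271}{1481} + 34950}{-34799 + \left(-14 + 191 + 216\right)} = - \frac{198464101321}{1481 \left(-34799 + 393\right)} = - \frac{198464101321}{1481 \left(-34406\right)} = \left(- \frac{198464101321}{1481}\right) \left(- \frac{1}{34406}\right) = \frac{198464101321}{50955286}$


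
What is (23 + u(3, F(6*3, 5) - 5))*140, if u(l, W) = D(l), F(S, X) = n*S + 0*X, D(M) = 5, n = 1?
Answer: 3920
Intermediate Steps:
F(S, X) = S (F(S, X) = 1*S + 0*X = S + 0 = S)
u(l, W) = 5
(23 + u(3, F(6*3, 5) - 5))*140 = (23 + 5)*140 = 28*140 = 3920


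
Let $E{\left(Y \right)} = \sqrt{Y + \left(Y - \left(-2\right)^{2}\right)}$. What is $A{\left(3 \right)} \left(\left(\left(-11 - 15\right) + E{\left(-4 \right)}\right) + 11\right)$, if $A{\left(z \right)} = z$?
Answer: $-45 + 6 i \sqrt{3} \approx -45.0 + 10.392 i$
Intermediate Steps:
$E{\left(Y \right)} = \sqrt{-4 + 2 Y}$ ($E{\left(Y \right)} = \sqrt{Y + \left(Y - 4\right)} = \sqrt{Y + \left(-4 + Y\right)} = \sqrt{-4 + 2 Y}$)
$A{\left(3 \right)} \left(\left(\left(-11 - 15\right) + E{\left(-4 \right)}\right) + 11\right) = 3 \left(\left(\left(-11 - 15\right) + \sqrt{-4 + 2 \left(-4\right)}\right) + 11\right) = 3 \left(\left(-26 + \sqrt{-4 - 8}\right) + 11\right) = 3 \left(\left(-26 + \sqrt{-12}\right) + 11\right) = 3 \left(\left(-26 + 2 i \sqrt{3}\right) + 11\right) = 3 \left(-15 + 2 i \sqrt{3}\right) = -45 + 6 i \sqrt{3}$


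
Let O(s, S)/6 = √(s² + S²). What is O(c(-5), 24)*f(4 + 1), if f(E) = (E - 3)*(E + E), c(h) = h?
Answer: 120*√601 ≈ 2941.8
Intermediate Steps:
f(E) = 2*E*(-3 + E) (f(E) = (-3 + E)*(2*E) = 2*E*(-3 + E))
O(s, S) = 6*√(S² + s²) (O(s, S) = 6*√(s² + S²) = 6*√(S² + s²))
O(c(-5), 24)*f(4 + 1) = (6*√(24² + (-5)²))*(2*(4 + 1)*(-3 + (4 + 1))) = (6*√(576 + 25))*(2*5*(-3 + 5)) = (6*√601)*(2*5*2) = (6*√601)*20 = 120*√601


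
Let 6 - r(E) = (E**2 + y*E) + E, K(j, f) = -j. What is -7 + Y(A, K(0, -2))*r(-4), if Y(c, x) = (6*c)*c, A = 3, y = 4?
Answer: 533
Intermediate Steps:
r(E) = 6 - E**2 - 5*E (r(E) = 6 - ((E**2 + 4*E) + E) = 6 - (E**2 + 5*E) = 6 + (-E**2 - 5*E) = 6 - E**2 - 5*E)
Y(c, x) = 6*c**2
-7 + Y(A, K(0, -2))*r(-4) = -7 + (6*3**2)*(6 - 1*(-4)**2 - 5*(-4)) = -7 + (6*9)*(6 - 1*16 + 20) = -7 + 54*(6 - 16 + 20) = -7 + 54*10 = -7 + 540 = 533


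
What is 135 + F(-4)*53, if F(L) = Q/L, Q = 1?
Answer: 487/4 ≈ 121.75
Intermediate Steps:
F(L) = 1/L
135 + F(-4)*53 = 135 + 53/(-4) = 135 - 1/4*53 = 135 - 53/4 = 487/4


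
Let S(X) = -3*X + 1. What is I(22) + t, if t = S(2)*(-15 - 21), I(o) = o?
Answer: 202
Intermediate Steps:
S(X) = 1 - 3*X
t = 180 (t = (1 - 3*2)*(-15 - 21) = (1 - 6)*(-36) = -5*(-36) = 180)
I(22) + t = 22 + 180 = 202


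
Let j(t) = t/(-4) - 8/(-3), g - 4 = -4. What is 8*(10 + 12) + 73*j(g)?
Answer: 1112/3 ≈ 370.67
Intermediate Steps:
g = 0 (g = 4 - 4 = 0)
j(t) = 8/3 - t/4 (j(t) = t*(-1/4) - 8*(-1/3) = -t/4 + 8/3 = 8/3 - t/4)
8*(10 + 12) + 73*j(g) = 8*(10 + 12) + 73*(8/3 - 1/4*0) = 8*22 + 73*(8/3 + 0) = 176 + 73*(8/3) = 176 + 584/3 = 1112/3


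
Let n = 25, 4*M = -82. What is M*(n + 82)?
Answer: -4387/2 ≈ -2193.5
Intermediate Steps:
M = -41/2 (M = (¼)*(-82) = -41/2 ≈ -20.500)
M*(n + 82) = -41*(25 + 82)/2 = -41/2*107 = -4387/2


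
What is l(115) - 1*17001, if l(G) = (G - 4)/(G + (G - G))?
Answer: -1955004/115 ≈ -17000.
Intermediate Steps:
l(G) = (-4 + G)/G (l(G) = (-4 + G)/(G + 0) = (-4 + G)/G)
l(115) - 1*17001 = (-4 + 115)/115 - 1*17001 = (1/115)*111 - 17001 = 111/115 - 17001 = -1955004/115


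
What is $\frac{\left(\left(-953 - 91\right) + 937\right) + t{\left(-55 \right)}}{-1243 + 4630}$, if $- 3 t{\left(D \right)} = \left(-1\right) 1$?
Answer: $- \frac{320}{10161} \approx -0.031493$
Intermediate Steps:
$t{\left(D \right)} = \frac{1}{3}$ ($t{\left(D \right)} = - \frac{\left(-1\right) 1}{3} = \left(- \frac{1}{3}\right) \left(-1\right) = \frac{1}{3}$)
$\frac{\left(\left(-953 - 91\right) + 937\right) + t{\left(-55 \right)}}{-1243 + 4630} = \frac{\left(\left(-953 - 91\right) + 937\right) + \frac{1}{3}}{-1243 + 4630} = \frac{\left(-1044 + 937\right) + \frac{1}{3}}{3387} = \left(-107 + \frac{1}{3}\right) \frac{1}{3387} = \left(- \frac{320}{3}\right) \frac{1}{3387} = - \frac{320}{10161}$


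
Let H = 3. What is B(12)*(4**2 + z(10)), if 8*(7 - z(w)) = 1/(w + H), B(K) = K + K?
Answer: 7173/13 ≈ 551.77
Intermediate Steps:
B(K) = 2*K
z(w) = 7 - 1/(8*(3 + w)) (z(w) = 7 - 1/(8*(w + 3)) = 7 - 1/(8*(3 + w)))
B(12)*(4**2 + z(10)) = (2*12)*(4**2 + (167 + 56*10)/(8*(3 + 10))) = 24*(16 + (1/8)*(167 + 560)/13) = 24*(16 + (1/8)*(1/13)*727) = 24*(16 + 727/104) = 24*(2391/104) = 7173/13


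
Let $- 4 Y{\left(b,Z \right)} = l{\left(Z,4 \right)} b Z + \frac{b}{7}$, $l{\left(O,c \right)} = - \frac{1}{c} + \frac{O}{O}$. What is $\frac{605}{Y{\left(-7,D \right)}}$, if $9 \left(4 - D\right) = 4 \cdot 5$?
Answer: $\frac{7260}{31} \approx 234.19$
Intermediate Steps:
$l{\left(O,c \right)} = 1 - \frac{1}{c}$ ($l{\left(O,c \right)} = - \frac{1}{c} + 1 = 1 - \frac{1}{c}$)
$D = \frac{16}{9}$ ($D = 4 - \frac{4 \cdot 5}{9} = 4 - \frac{20}{9} = \frac{16}{9} \approx 1.7778$)
$Y{\left(b,Z \right)} = - \frac{b}{28} - \frac{3 Z b}{16}$ ($Y{\left(b,Z \right)} = - \frac{\frac{-1 + 4}{4} b Z + \frac{b}{7}}{4} = - \frac{\frac{1}{4} \cdot 3 b Z + b \frac{1}{7}}{4} = - \frac{\frac{3 b}{4} Z + \frac{b}{7}}{4} = - \frac{\frac{3 Z b}{4} + \frac{b}{7}}{4} = - \frac{\frac{b}{7} + \frac{3 Z b}{4}}{4} = - \frac{b}{28} - \frac{3 Z b}{16}$)
$\frac{605}{Y{\left(-7,D \right)}} = \frac{605}{\left(- \frac{1}{112}\right) \left(-7\right) \left(4 + 21 \cdot \frac{16}{9}\right)} = \frac{605}{\left(- \frac{1}{112}\right) \left(-7\right) \left(4 + \frac{112}{3}\right)} = \frac{605}{\left(- \frac{1}{112}\right) \left(-7\right) \frac{124}{3}} = \frac{605}{\frac{31}{12}} = 605 \cdot \frac{12}{31} = \frac{7260}{31}$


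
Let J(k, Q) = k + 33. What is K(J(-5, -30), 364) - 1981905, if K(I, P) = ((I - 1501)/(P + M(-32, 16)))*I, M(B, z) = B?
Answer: -164508426/83 ≈ -1.9820e+6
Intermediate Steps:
J(k, Q) = 33 + k
K(I, P) = I*(-1501 + I)/(-32 + P) (K(I, P) = ((I - 1501)/(P - 32))*I = ((-1501 + I)/(-32 + P))*I = I*(-1501 + I)/(-32 + P))
K(J(-5, -30), 364) - 1981905 = (33 - 5)*(-1501 + (33 - 5))/(-32 + 364) - 1981905 = 28*(-1501 + 28)/332 - 1981905 = 28*(1/332)*(-1473) - 1981905 = -10311/83 - 1981905 = -164508426/83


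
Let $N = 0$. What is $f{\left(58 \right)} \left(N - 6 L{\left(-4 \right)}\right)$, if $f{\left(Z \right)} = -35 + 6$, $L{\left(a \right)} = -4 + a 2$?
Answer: $-2088$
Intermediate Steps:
$L{\left(a \right)} = -4 + 2 a$
$f{\left(Z \right)} = -29$
$f{\left(58 \right)} \left(N - 6 L{\left(-4 \right)}\right) = - 29 \left(0 - 6 \left(-4 + 2 \left(-4\right)\right)\right) = - 29 \left(0 - 6 \left(-4 - 8\right)\right) = - 29 \left(0 - -72\right) = - 29 \left(0 + 72\right) = \left(-29\right) 72 = -2088$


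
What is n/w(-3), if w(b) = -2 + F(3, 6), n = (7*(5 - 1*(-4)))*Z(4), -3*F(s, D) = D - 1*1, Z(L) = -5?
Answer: 945/11 ≈ 85.909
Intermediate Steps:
F(s, D) = 1/3 - D/3 (F(s, D) = -(D - 1*1)/3 = -(D - 1)/3 = -(-1 + D)/3 = 1/3 - D/3)
n = -315 (n = (7*(5 - 1*(-4)))*(-5) = (7*(5 + 4))*(-5) = (7*9)*(-5) = 63*(-5) = -315)
w(b) = -11/3 (w(b) = -2 + (1/3 - 1/3*6) = -2 + (1/3 - 2) = -2 - 5/3 = -11/3)
n/w(-3) = -315/(-11/3) = -315*(-3/11) = 945/11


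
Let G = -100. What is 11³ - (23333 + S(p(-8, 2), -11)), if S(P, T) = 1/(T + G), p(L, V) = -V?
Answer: -2442221/111 ≈ -22002.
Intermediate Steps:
S(P, T) = 1/(-100 + T) (S(P, T) = 1/(T - 100) = 1/(-100 + T))
11³ - (23333 + S(p(-8, 2), -11)) = 11³ - (23333 + 1/(-100 - 11)) = 1331 - (23333 + 1/(-111)) = 1331 - (23333 - 1/111) = 1331 - 1*2589962/111 = 1331 - 2589962/111 = -2442221/111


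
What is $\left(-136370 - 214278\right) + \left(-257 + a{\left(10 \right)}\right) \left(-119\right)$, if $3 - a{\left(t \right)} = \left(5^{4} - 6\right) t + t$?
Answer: $417378$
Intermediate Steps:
$a{\left(t \right)} = 3 - 620 t$ ($a{\left(t \right)} = 3 - \left(\left(5^{4} - 6\right) t + t\right) = 3 - \left(\left(625 - 6\right) t + t\right) = 3 - \left(619 t + t\right) = 3 - 620 t$)
$\left(-136370 - 214278\right) + \left(-257 + a{\left(10 \right)}\right) \left(-119\right) = \left(-136370 - 214278\right) + \left(-257 + \left(3 - 6200\right)\right) \left(-119\right) = -350648 + \left(-257 + \left(3 - 6200\right)\right) \left(-119\right) = -350648 + \left(-257 - 6197\right) \left(-119\right) = -350648 - -768026 = -350648 + 768026 = 417378$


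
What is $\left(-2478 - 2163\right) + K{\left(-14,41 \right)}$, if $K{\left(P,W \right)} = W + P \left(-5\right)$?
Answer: $-4530$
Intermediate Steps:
$K{\left(P,W \right)} = W - 5 P$
$\left(-2478 - 2163\right) + K{\left(-14,41 \right)} = \left(-2478 - 2163\right) + \left(41 - -70\right) = \left(-2478 - 2163\right) + \left(41 + 70\right) = -4641 + 111 = -4530$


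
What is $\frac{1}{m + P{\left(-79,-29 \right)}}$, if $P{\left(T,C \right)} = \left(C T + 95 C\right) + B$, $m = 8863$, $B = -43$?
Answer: $\frac{1}{8356} \approx 0.00011967$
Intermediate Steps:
$P{\left(T,C \right)} = -43 + 95 C + C T$ ($P{\left(T,C \right)} = \left(C T + 95 C\right) - 43 = \left(95 C + C T\right) - 43 = -43 + 95 C + C T$)
$\frac{1}{m + P{\left(-79,-29 \right)}} = \frac{1}{8863 - 507} = \frac{1}{8356}$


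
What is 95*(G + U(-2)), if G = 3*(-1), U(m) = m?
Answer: -475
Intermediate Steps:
G = -3
95*(G + U(-2)) = 95*(-3 - 2) = 95*(-5) = -475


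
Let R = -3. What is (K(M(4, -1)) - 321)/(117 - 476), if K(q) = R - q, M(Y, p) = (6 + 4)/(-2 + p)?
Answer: 962/1077 ≈ 0.89322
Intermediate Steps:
M(Y, p) = 10/(-2 + p)
K(q) = -3 - q
(K(M(4, -1)) - 321)/(117 - 476) = ((-3 - 10/(-2 - 1)) - 321)/(117 - 476) = ((-3 - 10/(-3)) - 321)/(-359) = ((-3 - 10*(-1)/3) - 321)*(-1/359) = ((-3 - 1*(-10/3)) - 321)*(-1/359) = ((-3 + 10/3) - 321)*(-1/359) = (⅓ - 321)*(-1/359) = -962/3*(-1/359) = 962/1077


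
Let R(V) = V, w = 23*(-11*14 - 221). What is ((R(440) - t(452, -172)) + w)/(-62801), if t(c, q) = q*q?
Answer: 37769/62801 ≈ 0.60141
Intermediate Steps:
t(c, q) = q²
w = -8625 (w = 23*(-154 - 221) = 23*(-375) = -8625)
((R(440) - t(452, -172)) + w)/(-62801) = ((440 - 1*(-172)²) - 8625)/(-62801) = ((440 - 1*29584) - 8625)*(-1/62801) = ((440 - 29584) - 8625)*(-1/62801) = (-29144 - 8625)*(-1/62801) = -37769*(-1/62801) = 37769/62801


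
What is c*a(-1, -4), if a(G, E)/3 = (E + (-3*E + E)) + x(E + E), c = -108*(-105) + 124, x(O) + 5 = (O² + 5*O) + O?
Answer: 515880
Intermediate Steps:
x(O) = -5 + O² + 6*O (x(O) = -5 + ((O² + 5*O) + O) = -5 + (O² + 6*O) = -5 + O² + 6*O)
c = 11464 (c = 11340 + 124 = 11464)
a(G, E) = -15 + 12*E² + 33*E (a(G, E) = 3*((E + (-3*E + E)) + (-5 + (E + E)² + 6*(E + E))) = 3*((E - 2*E) + (-5 + (2*E)² + 6*(2*E))) = 3*(-E + (-5 + 4*E² + 12*E)) = 3*(-5 + 4*E² + 11*E) = -15 + 12*E² + 33*E)
c*a(-1, -4) = 11464*(-15 + 12*(-4)² + 33*(-4)) = 11464*(-15 + 12*16 - 132) = 11464*(-15 + 192 - 132) = 11464*45 = 515880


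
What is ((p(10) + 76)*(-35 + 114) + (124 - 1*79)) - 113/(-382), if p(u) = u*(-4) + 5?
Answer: 1254601/382 ≈ 3284.3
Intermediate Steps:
p(u) = 5 - 4*u (p(u) = -4*u + 5 = 5 - 4*u)
((p(10) + 76)*(-35 + 114) + (124 - 1*79)) - 113/(-382) = (((5 - 4*10) + 76)*(-35 + 114) + (124 - 1*79)) - 113/(-382) = (((5 - 40) + 76)*79 + (124 - 79)) - 113*(-1)/382 = ((-35 + 76)*79 + 45) - 1*(-113/382) = (41*79 + 45) + 113/382 = (3239 + 45) + 113/382 = 3284 + 113/382 = 1254601/382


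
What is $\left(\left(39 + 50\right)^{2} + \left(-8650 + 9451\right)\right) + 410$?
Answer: $9132$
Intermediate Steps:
$\left(\left(39 + 50\right)^{2} + \left(-8650 + 9451\right)\right) + 410 = \left(89^{2} + 801\right) + 410 = \left(7921 + 801\right) + 410 = 8722 + 410 = 9132$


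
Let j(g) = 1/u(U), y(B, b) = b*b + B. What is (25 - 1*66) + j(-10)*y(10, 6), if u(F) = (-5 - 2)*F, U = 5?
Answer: -1481/35 ≈ -42.314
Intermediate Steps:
y(B, b) = B + b**2 (y(B, b) = b**2 + B = B + b**2)
u(F) = -7*F
j(g) = -1/35 (j(g) = 1/(-7*5) = 1/(-35) = -1/35)
(25 - 1*66) + j(-10)*y(10, 6) = (25 - 1*66) - (10 + 6**2)/35 = (25 - 66) - (10 + 36)/35 = -41 - 1/35*46 = -41 - 46/35 = -1481/35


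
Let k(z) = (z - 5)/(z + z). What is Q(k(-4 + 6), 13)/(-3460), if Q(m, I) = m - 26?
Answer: 107/13840 ≈ 0.0077312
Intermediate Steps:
k(z) = (-5 + z)/(2*z) (k(z) = (-5 + z)/((2*z)) = (-5 + z)*(1/(2*z)) = (-5 + z)/(2*z))
Q(m, I) = -26 + m
Q(k(-4 + 6), 13)/(-3460) = (-26 + (-5 + (-4 + 6))/(2*(-4 + 6)))/(-3460) = (-26 + (½)*(-5 + 2)/2)*(-1/3460) = (-26 + (½)*(½)*(-3))*(-1/3460) = (-26 - ¾)*(-1/3460) = -107/4*(-1/3460) = 107/13840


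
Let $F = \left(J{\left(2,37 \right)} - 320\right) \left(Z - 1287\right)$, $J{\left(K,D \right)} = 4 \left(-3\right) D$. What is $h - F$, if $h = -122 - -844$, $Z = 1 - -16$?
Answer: $-969558$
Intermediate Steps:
$Z = 17$ ($Z = 1 + 16 = 17$)
$h = 722$ ($h = -122 + 844 = 722$)
$J{\left(K,D \right)} = - 12 D$
$F = 970280$ ($F = \left(\left(-12\right) 37 - 320\right) \left(17 - 1287\right) = \left(-444 + \left(-339 + 19\right)\right) \left(-1270\right) = \left(-444 - 320\right) \left(-1270\right) = \left(-764\right) \left(-1270\right) = 970280$)
$h - F = 722 - 970280 = -969558$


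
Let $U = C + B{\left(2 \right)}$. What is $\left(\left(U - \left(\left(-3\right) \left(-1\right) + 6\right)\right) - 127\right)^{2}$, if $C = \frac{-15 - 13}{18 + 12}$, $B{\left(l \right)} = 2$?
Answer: $\frac{4096576}{225} \approx 18207.0$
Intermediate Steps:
$C = - \frac{14}{15}$ ($C = \frac{-15 - 13}{30} = \left(-28\right) \frac{1}{30} = - \frac{14}{15} \approx -0.93333$)
$U = \frac{16}{15}$ ($U = - \frac{14}{15} + 2 = \frac{16}{15} \approx 1.0667$)
$\left(\left(U - \left(\left(-3\right) \left(-1\right) + 6\right)\right) - 127\right)^{2} = \left(\left(\frac{16}{15} - \left(\left(-3\right) \left(-1\right) + 6\right)\right) - 127\right)^{2} = \left(\left(\frac{16}{15} - \left(3 + 6\right)\right) - 127\right)^{2} = \left(\left(\frac{16}{15} - 9\right) - 127\right)^{2} = \left(- \frac{119}{15} - 127\right)^{2} = \left(- \frac{2024}{15}\right)^{2} = \frac{4096576}{225}$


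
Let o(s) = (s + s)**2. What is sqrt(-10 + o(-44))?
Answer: sqrt(7734) ≈ 87.943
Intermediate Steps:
o(s) = 4*s**2 (o(s) = (2*s)**2 = 4*s**2)
sqrt(-10 + o(-44)) = sqrt(-10 + 4*(-44)**2) = sqrt(-10 + 4*1936) = sqrt(-10 + 7744) = sqrt(7734)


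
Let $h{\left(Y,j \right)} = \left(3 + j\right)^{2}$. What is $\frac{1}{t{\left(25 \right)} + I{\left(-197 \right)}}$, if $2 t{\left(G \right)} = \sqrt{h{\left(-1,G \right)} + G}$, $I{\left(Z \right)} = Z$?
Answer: $- \frac{788}{154427} - \frac{2 \sqrt{809}}{154427} \approx -0.0054711$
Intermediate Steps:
$t{\left(G \right)} = \frac{\sqrt{G + \left(3 + G\right)^{2}}}{2}$ ($t{\left(G \right)} = \frac{\sqrt{\left(3 + G\right)^{2} + G}}{2} = \frac{\sqrt{G + \left(3 + G\right)^{2}}}{2}$)
$\frac{1}{t{\left(25 \right)} + I{\left(-197 \right)}} = \frac{1}{\frac{\sqrt{25 + \left(3 + 25\right)^{2}}}{2} - 197} = \frac{1}{\frac{\sqrt{25 + 28^{2}}}{2} - 197} = \frac{1}{\frac{\sqrt{25 + 784}}{2} - 197} = \frac{1}{\frac{\sqrt{809}}{2} - 197} = \frac{1}{-197 + \frac{\sqrt{809}}{2}}$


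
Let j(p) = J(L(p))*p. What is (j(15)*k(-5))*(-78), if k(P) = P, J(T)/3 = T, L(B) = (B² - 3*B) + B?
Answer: 3422250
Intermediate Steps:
L(B) = B² - 2*B
J(T) = 3*T
j(p) = 3*p²*(-2 + p) (j(p) = (3*(p*(-2 + p)))*p = (3*p*(-2 + p))*p = 3*p²*(-2 + p))
(j(15)*k(-5))*(-78) = ((3*15²*(-2 + 15))*(-5))*(-78) = ((3*225*13)*(-5))*(-78) = (8775*(-5))*(-78) = -43875*(-78) = 3422250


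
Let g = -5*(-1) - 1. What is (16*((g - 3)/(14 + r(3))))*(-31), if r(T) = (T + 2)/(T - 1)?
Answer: -992/33 ≈ -30.061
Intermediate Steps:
r(T) = (2 + T)/(-1 + T)
g = 4 (g = 5 - 1 = 4)
(16*((g - 3)/(14 + r(3))))*(-31) = (16*((4 - 3)/(14 + (2 + 3)/(-1 + 3))))*(-31) = (16*(1/(14 + 5/2)))*(-31) = (16*(1/(33/2)))*(-31) = (16*(1*(2/33)))*(-31) = (16*(2/33))*(-31) = (32/33)*(-31) = -992/33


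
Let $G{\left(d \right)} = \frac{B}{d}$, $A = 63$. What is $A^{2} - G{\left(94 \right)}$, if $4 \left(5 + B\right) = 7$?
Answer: $\frac{1492357}{376} \approx 3969.0$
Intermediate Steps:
$B = - \frac{13}{4}$ ($B = -5 + \frac{1}{4} \cdot 7 = -5 + \frac{7}{4} = - \frac{13}{4} \approx -3.25$)
$G{\left(d \right)} = - \frac{13}{4 d}$
$A^{2} - G{\left(94 \right)} = 63^{2} - - \frac{13}{4 \cdot 94} = 3969 - \left(- \frac{13}{4}\right) \frac{1}{94} = 3969 - - \frac{13}{376} = 3969 + \frac{13}{376} = \frac{1492357}{376}$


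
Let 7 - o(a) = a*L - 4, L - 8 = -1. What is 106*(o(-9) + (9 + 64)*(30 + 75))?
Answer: 820334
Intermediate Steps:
L = 7 (L = 8 - 1 = 7)
o(a) = 11 - 7*a (o(a) = 7 - (a*7 - 4) = 7 - (7*a - 4) = 7 - (-4 + 7*a) = 7 + (4 - 7*a) = 11 - 7*a)
106*(o(-9) + (9 + 64)*(30 + 75)) = 106*((11 - 7*(-9)) + (9 + 64)*(30 + 75)) = 106*((11 + 63) + 73*105) = 106*(74 + 7665) = 106*7739 = 820334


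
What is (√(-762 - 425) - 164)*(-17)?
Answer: 2788 - 17*I*√1187 ≈ 2788.0 - 585.7*I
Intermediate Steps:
(√(-762 - 425) - 164)*(-17) = (√(-1187) - 164)*(-17) = (I*√1187 - 164)*(-17) = (-164 + I*√1187)*(-17) = 2788 - 17*I*√1187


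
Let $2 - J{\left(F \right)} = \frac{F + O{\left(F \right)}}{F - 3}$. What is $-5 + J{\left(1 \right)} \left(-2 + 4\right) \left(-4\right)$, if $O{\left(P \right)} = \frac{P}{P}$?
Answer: $-29$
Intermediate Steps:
$O{\left(P \right)} = 1$
$J{\left(F \right)} = 2 - \frac{1 + F}{-3 + F}$ ($J{\left(F \right)} = 2 - \frac{F + 1}{F - 3} = 2 - \frac{1 + F}{-3 + F}$)
$-5 + J{\left(1 \right)} \left(-2 + 4\right) \left(-4\right) = -5 + \frac{-7 + 1}{-3 + 1} \left(-2 + 4\right) \left(-4\right) = -5 + \frac{1}{-2} \left(-6\right) 2 \left(-4\right) = -5 + \left(- \frac{1}{2}\right) \left(-6\right) 2 \left(-4\right) = -5 + 3 \cdot 2 \left(-4\right) = -5 + 6 \left(-4\right) = -5 - 24 = -29$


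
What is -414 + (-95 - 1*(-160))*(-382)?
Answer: -25244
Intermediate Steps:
-414 + (-95 - 1*(-160))*(-382) = -414 + (-95 + 160)*(-382) = -414 + 65*(-382) = -414 - 24830 = -25244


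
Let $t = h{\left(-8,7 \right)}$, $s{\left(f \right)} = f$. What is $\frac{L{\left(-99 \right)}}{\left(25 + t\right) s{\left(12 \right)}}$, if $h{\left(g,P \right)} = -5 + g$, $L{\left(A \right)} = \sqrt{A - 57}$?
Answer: $\frac{i \sqrt{39}}{72} \approx 0.086736 i$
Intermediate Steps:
$L{\left(A \right)} = \sqrt{-57 + A}$
$t = -13$ ($t = -5 - 8 = -13$)
$\frac{L{\left(-99 \right)}}{\left(25 + t\right) s{\left(12 \right)}} = \frac{\sqrt{-57 - 99}}{\left(25 - 13\right) 12} = \frac{\sqrt{-156}}{12 \cdot 12} = \frac{2 i \sqrt{39}}{144} = 2 i \sqrt{39} \cdot \frac{1}{144} = \frac{i \sqrt{39}}{72}$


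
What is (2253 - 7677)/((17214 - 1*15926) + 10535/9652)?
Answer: -17450816/4147437 ≈ -4.2076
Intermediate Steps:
(2253 - 7677)/((17214 - 1*15926) + 10535/9652) = -5424/((17214 - 15926) + 10535*(1/9652)) = -5424/(1288 + 10535/9652) = -5424/12442311/9652 = -5424*9652/12442311 = -17450816/4147437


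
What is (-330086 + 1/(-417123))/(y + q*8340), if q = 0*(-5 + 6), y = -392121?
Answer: 137686462579/163562687883 ≈ 0.84180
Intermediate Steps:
q = 0 (q = 0*1 = 0)
(-330086 + 1/(-417123))/(y + q*8340) = (-330086 + 1/(-417123))/(-392121 + 0*8340) = (-330086 - 1/417123)/(-392121 + 0) = -137686462579/417123/(-392121) = -137686462579/417123*(-1/392121) = 137686462579/163562687883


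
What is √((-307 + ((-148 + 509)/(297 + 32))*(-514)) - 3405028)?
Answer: I*√368657913001/329 ≈ 1845.5*I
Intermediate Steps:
√((-307 + ((-148 + 509)/(297 + 32))*(-514)) - 3405028) = √((-307 + (361/329)*(-514)) - 3405028) = √((-307 - 185554/329) - 3405028) = √(-286557/329 - 3405028) = √(-1120540769/329) = I*√368657913001/329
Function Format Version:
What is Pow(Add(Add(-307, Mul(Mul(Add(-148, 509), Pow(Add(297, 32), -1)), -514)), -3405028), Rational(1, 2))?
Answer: Mul(Rational(1, 329), I, Pow(368657913001, Rational(1, 2))) ≈ Mul(1845.5, I)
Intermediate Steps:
Pow(Add(Add(-307, Mul(Mul(Add(-148, 509), Pow(Add(297, 32), -1)), -514)), -3405028), Rational(1, 2)) = Pow(Add(Add(-307, Mul(Mul(361, Pow(329, -1)), -514)), -3405028), Rational(1, 2)) = Pow(Add(Add(-307, Mul(Mul(361, Rational(1, 329)), -514)), -3405028), Rational(1, 2)) = Pow(Add(Add(-307, Mul(Rational(361, 329), -514)), -3405028), Rational(1, 2)) = Pow(Add(Add(-307, Rational(-185554, 329)), -3405028), Rational(1, 2)) = Pow(Add(Rational(-286557, 329), -3405028), Rational(1, 2)) = Pow(Rational(-1120540769, 329), Rational(1, 2)) = Mul(Rational(1, 329), I, Pow(368657913001, Rational(1, 2)))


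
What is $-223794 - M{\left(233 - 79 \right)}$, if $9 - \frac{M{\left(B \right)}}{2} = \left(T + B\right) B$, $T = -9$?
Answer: $-179152$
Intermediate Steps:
$M{\left(B \right)} = 18 - 2 B \left(-9 + B\right)$ ($M{\left(B \right)} = 18 - 2 \left(-9 + B\right) B = 18 - 2 B \left(-9 + B\right)$)
$-223794 - M{\left(233 - 79 \right)} = -223794 - \left(18 - 2 \left(233 - 79\right)^{2} + 18 \left(233 - 79\right)\right) = -223794 - \left(18 - 2 \cdot 154^{2} + 18 \cdot 154\right) = -223794 - \left(18 - 47432 + 2772\right) = -223794 - -44642 = -223794 + 44642 = -179152$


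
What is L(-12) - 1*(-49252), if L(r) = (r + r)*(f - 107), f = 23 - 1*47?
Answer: 52396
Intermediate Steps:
f = -24 (f = 23 - 47 = -24)
L(r) = -262*r (L(r) = (r + r)*(-24 - 107) = (2*r)*(-131) = -262*r)
L(-12) - 1*(-49252) = -262*(-12) - 1*(-49252) = 3144 + 49252 = 52396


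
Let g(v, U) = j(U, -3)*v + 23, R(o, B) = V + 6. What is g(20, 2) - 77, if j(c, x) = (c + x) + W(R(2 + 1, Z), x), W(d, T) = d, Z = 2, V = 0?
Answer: 46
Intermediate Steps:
R(o, B) = 6 (R(o, B) = 0 + 6 = 6)
j(c, x) = 6 + c + x (j(c, x) = (c + x) + 6 = 6 + c + x)
g(v, U) = 23 + v*(3 + U) (g(v, U) = (6 + U - 3)*v + 23 = (3 + U)*v + 23 = v*(3 + U) + 23 = 23 + v*(3 + U))
g(20, 2) - 77 = (23 + 20*(3 + 2)) - 77 = (23 + 20*5) - 77 = (23 + 100) - 77 = 123 - 77 = 46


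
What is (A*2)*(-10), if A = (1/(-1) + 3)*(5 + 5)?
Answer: -400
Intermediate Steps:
A = 20 (A = (1*(-1) + 3)*10 = (-1 + 3)*10 = 2*10 = 20)
(A*2)*(-10) = (20*2)*(-10) = 40*(-10) = -400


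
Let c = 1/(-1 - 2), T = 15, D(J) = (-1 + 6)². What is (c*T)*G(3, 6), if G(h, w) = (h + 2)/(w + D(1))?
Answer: -25/31 ≈ -0.80645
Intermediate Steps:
D(J) = 25 (D(J) = 5² = 25)
G(h, w) = (2 + h)/(25 + w) (G(h, w) = (h + 2)/(w + 25) = (2 + h)/(25 + w))
c = -⅓ (c = 1/(-3) = -⅓ ≈ -0.33333)
(c*T)*G(3, 6) = (-⅓*15)*((2 + 3)/(25 + 6)) = -5*5/31 = -25/31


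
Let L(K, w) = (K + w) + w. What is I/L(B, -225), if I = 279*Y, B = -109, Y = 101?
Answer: -28179/559 ≈ -50.410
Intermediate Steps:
L(K, w) = K + 2*w
I = 28179 (I = 279*101 = 28179)
I/L(B, -225) = 28179/(-109 + 2*(-225)) = 28179/(-109 - 450) = 28179/(-559) = 28179*(-1/559) = -28179/559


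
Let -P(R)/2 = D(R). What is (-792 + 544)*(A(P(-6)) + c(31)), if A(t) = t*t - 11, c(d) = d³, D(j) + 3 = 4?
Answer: -7386432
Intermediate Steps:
D(j) = 1 (D(j) = -3 + 4 = 1)
P(R) = -2 (P(R) = -2*1 = -2)
A(t) = -11 + t² (A(t) = t² - 11 = -11 + t²)
(-792 + 544)*(A(P(-6)) + c(31)) = (-792 + 544)*((-11 + (-2)²) + 31³) = -248*((-11 + 4) + 29791) = -248*(-7 + 29791) = -248*29784 = -7386432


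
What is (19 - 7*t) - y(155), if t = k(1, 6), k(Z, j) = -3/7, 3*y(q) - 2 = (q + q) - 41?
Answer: -205/3 ≈ -68.333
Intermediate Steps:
y(q) = -13 + 2*q/3 (y(q) = 2/3 + ((q + q) - 41)/3 = 2/3 + (2*q - 41)/3 = 2/3 + (-41 + 2*q)/3 = 2/3 + (-41/3 + 2*q/3) = -13 + 2*q/3)
k(Z, j) = -3/7 (k(Z, j) = -3*1/7 = -3/7)
t = -3/7 ≈ -0.42857
(19 - 7*t) - y(155) = (19 - 7*(-3/7)) - (-13 + (2/3)*155) = (19 + 3) - (-13 + 310/3) = 22 - 1*271/3 = 22 - 271/3 = -205/3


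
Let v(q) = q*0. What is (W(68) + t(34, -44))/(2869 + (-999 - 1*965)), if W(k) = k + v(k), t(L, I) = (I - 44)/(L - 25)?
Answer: 524/8145 ≈ 0.064334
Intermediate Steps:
v(q) = 0
t(L, I) = (-44 + I)/(-25 + L)
W(k) = k (W(k) = k + 0 = k)
(W(68) + t(34, -44))/(2869 + (-999 - 1*965)) = (68 + (-44 - 44)/(-25 + 34))/(2869 + (-999 - 1*965)) = (68 - 88/9)/(2869 + (-999 - 965)) = (68 + (1/9)*(-88))/(2869 - 1964) = (68 - 88/9)/905 = (524/9)*(1/905) = 524/8145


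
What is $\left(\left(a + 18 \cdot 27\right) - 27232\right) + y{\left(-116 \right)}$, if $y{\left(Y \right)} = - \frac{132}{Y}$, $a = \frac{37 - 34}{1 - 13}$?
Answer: $- \frac{3102433}{116} \approx -26745.0$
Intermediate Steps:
$a = - \frac{1}{4}$ ($a = \frac{3}{-12} = 3 \left(- \frac{1}{12}\right) = - \frac{1}{4} \approx -0.25$)
$\left(\left(a + 18 \cdot 27\right) - 27232\right) + y{\left(-116 \right)} = \left(\left(- \frac{1}{4} + 18 \cdot 27\right) - 27232\right) - \frac{132}{-116} = \left(\left(- \frac{1}{4} + 486\right) - 27232\right) - - \frac{33}{29} = \left(\frac{1943}{4} - 27232\right) + \frac{33}{29} = - \frac{106985}{4} + \frac{33}{29} = - \frac{3102433}{116}$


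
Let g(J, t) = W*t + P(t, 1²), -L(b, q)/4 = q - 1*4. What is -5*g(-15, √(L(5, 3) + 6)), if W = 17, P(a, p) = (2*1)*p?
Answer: -10 - 85*√10 ≈ -278.79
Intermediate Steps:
P(a, p) = 2*p
L(b, q) = 16 - 4*q (L(b, q) = -4*(q - 1*4) = -4*(q - 4) = -4*(-4 + q) = 16 - 4*q)
g(J, t) = 2 + 17*t (g(J, t) = 17*t + 2*1² = 17*t + 2*1 = 17*t + 2 = 2 + 17*t)
-5*g(-15, √(L(5, 3) + 6)) = -5*(2 + 17*√((16 - 4*3) + 6)) = -5*(2 + 17*√((16 - 12) + 6)) = -5*(2 + 17*√(4 + 6)) = -5*(2 + 17*√10) = -10 - 85*√10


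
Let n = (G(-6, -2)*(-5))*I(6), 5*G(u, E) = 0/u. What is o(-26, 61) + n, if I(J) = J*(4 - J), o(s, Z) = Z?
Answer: 61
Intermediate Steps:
G(u, E) = 0 (G(u, E) = (0/u)/5 = (⅕)*0 = 0)
n = 0 (n = (0*(-5))*(6*(4 - 1*6)) = 0*(6*(4 - 6)) = 0*(6*(-2)) = 0*(-12) = 0)
o(-26, 61) + n = 61 + 0 = 61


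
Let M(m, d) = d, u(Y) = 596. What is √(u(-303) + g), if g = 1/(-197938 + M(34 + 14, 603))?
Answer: √23208896728765/197335 ≈ 24.413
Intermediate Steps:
g = -1/197335 (g = 1/(-197938 + 603) = 1/(-197335) = -1/197335 ≈ -5.0675e-6)
√(u(-303) + g) = √(596 - 1/197335) = √(117611659/197335) = √23208896728765/197335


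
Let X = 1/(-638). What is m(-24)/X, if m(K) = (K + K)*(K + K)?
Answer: -1469952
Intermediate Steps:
m(K) = 4*K**2 (m(K) = (2*K)*(2*K) = 4*K**2)
X = -1/638 ≈ -0.0015674
m(-24)/X = (4*(-24)**2)/(-1/638) = (4*576)*(-638) = 2304*(-638) = -1469952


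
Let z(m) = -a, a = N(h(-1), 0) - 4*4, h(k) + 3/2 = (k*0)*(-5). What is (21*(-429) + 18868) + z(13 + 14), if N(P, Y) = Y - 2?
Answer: 9877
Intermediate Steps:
h(k) = -3/2 (h(k) = -3/2 + (k*0)*(-5) = -3/2 + 0*(-5) = -3/2 + 0 = -3/2)
N(P, Y) = -2 + Y
a = -18 (a = (-2 + 0) - 4*4 = -2 - 16 = -18)
z(m) = 18 (z(m) = -1*(-18) = 18)
(21*(-429) + 18868) + z(13 + 14) = (21*(-429) + 18868) + 18 = (-9009 + 18868) + 18 = 9859 + 18 = 9877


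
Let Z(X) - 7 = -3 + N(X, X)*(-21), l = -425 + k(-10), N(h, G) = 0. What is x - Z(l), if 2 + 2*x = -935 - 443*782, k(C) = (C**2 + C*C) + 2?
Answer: -347371/2 ≈ -1.7369e+5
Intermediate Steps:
k(C) = 2 + 2*C**2 (k(C) = (C**2 + C**2) + 2 = 2*C**2 + 2 = 2 + 2*C**2)
x = -347363/2 (x = -1 + (-935 - 443*782)/2 = -1 + (-935 - 346426)/2 = -1 + (1/2)*(-347361) = -1 - 347361/2 = -347363/2 ≈ -1.7368e+5)
l = -223 (l = -425 + (2 + 2*(-10)**2) = -425 + (2 + 2*100) = -425 + (2 + 200) = -425 + 202 = -223)
Z(X) = 4 (Z(X) = 7 + (-3 + 0*(-21)) = 7 + (-3 + 0) = 7 - 3 = 4)
x - Z(l) = -347363/2 - 1*4 = -347363/2 - 4 = -347371/2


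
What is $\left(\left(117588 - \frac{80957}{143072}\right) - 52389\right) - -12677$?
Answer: $\frac{11141794115}{143072} \approx 77875.0$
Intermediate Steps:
$\left(\left(117588 - \frac{80957}{143072}\right) - 52389\right) - -12677 = \left(\left(117588 - \frac{80957}{143072}\right) - 52389\right) + 12677 = \left(\frac{16823469379}{143072} - 52389\right) + 12677 = \frac{9328070371}{143072} + 12677 = \frac{11141794115}{143072}$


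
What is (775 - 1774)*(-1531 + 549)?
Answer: 981018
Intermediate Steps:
(775 - 1774)*(-1531 + 549) = -999*(-982) = 981018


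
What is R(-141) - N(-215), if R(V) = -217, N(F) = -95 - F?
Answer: -337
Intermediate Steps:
R(-141) - N(-215) = -217 - (-95 - 1*(-215)) = -217 - (-95 + 215) = -217 - 1*120 = -217 - 120 = -337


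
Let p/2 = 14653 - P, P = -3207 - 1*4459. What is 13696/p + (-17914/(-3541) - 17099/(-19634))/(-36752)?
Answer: 17488437149407659/57028299723704672 ≈ 0.30666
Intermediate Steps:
P = -7666 (P = -3207 - 4459 = -7666)
p = 44638 (p = 2*(14653 - 1*(-7666)) = 2*(14653 + 7666) = 2*22319 = 44638)
13696/p + (-17914/(-3541) - 17099/(-19634))/(-36752) = 13696/44638 + (-17914/(-3541) - 17099/(-19634))/(-36752) = 13696*(1/44638) + (-17914*(-1/3541) - 17099*(-1/19634))*(-1/36752) = 6848/22319 + (17914/3541 + 17099/19634)*(-1/36752) = 6848/22319 + (412271035/69523994)*(-1/36752) = 6848/22319 - 412271035/2555145827488 = 17488437149407659/57028299723704672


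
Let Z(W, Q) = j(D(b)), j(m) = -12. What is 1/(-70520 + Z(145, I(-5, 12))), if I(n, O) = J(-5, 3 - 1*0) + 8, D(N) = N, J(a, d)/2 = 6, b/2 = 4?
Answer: -1/70532 ≈ -1.4178e-5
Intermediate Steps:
b = 8 (b = 2*4 = 8)
J(a, d) = 12 (J(a, d) = 2*6 = 12)
I(n, O) = 20 (I(n, O) = 12 + 8 = 20)
Z(W, Q) = -12
1/(-70520 + Z(145, I(-5, 12))) = 1/(-70520 - 12) = 1/(-70532) = -1/70532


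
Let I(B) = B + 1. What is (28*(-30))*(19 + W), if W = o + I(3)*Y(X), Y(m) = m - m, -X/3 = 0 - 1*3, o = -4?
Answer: -12600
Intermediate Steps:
I(B) = 1 + B
X = 9 (X = -3*(0 - 1*3) = -3*(0 - 3) = -3*(-3) = 9)
Y(m) = 0
W = -4 (W = -4 + (1 + 3)*0 = -4 + 4*0 = -4 + 0 = -4)
(28*(-30))*(19 + W) = (28*(-30))*(19 - 4) = -840*15 = -12600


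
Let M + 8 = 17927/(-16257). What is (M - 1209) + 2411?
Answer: 19392931/16257 ≈ 1192.9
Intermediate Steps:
M = -147983/16257 (M = -8 + 17927/(-16257) = -8 + 17927*(-1/16257) = -8 - 17927/16257 = -147983/16257 ≈ -9.1027)
(M - 1209) + 2411 = (-147983/16257 - 1209) + 2411 = -19802696/16257 + 2411 = 19392931/16257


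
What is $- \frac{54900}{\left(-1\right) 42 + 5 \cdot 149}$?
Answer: $- \frac{54900}{703} \approx -78.094$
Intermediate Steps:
$- \frac{54900}{\left(-1\right) 42 + 5 \cdot 149} = - \frac{54900}{-42 + 745} = - \frac{54900}{703}$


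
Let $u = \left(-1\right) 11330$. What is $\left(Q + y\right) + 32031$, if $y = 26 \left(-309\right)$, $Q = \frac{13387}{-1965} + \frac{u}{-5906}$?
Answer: $\frac{139217671979}{5802645} \approx 23992.0$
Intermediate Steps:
$u = -11330$
$Q = - \frac{28400086}{5802645}$ ($Q = \frac{13387}{-1965} - \frac{11330}{-5906} = 13387 \left(- \frac{1}{1965}\right) - - \frac{5665}{2953} = - \frac{13387}{1965} + \frac{5665}{2953} = - \frac{28400086}{5802645} \approx -4.8943$)
$y = -8034$
$\left(Q + y\right) + 32031 = \left(- \frac{28400086}{5802645} - 8034\right) + 32031 = - \frac{46646850016}{5802645} + 32031 = \frac{139217671979}{5802645}$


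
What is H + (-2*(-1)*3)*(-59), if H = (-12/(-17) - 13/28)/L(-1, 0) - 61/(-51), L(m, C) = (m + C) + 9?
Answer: -4030087/11424 ≈ -352.77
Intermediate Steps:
L(m, C) = 9 + C + m (L(m, C) = (C + m) + 9 = 9 + C + m)
H = 14009/11424 (H = (-12/(-17) - 13/28)/(9 + 0 - 1) - 61/(-51) = (-12*(-1/17) - 13*1/28)/8 - 61*(-1/51) = (12/17 - 13/28)*(⅛) + 61/51 = (115/476)*(⅛) + 61/51 = 115/3808 + 61/51 = 14009/11424 ≈ 1.2263)
H + (-2*(-1)*3)*(-59) = 14009/11424 + (-2*(-1)*3)*(-59) = 14009/11424 + (2*3)*(-59) = 14009/11424 + 6*(-59) = 14009/11424 - 354 = -4030087/11424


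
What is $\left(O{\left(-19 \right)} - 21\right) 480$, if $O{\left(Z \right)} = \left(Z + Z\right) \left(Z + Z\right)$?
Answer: $683040$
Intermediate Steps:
$O{\left(Z \right)} = 4 Z^{2}$ ($O{\left(Z \right)} = 2 Z 2 Z = 4 Z^{2}$)
$\left(O{\left(-19 \right)} - 21\right) 480 = \left(4 \left(-19\right)^{2} - 21\right) 480 = \left(4 \cdot 361 - 21\right) 480 = \left(1444 - 21\right) 480 = 1423 \cdot 480 = 683040$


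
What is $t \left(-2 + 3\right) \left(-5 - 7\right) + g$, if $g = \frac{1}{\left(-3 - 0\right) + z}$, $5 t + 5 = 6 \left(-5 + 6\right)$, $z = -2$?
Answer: $- \frac{13}{5} \approx -2.6$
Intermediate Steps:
$t = \frac{1}{5}$ ($t = -1 + \frac{6 \left(-5 + 6\right)}{5} = -1 + \frac{6 \cdot 1}{5} = -1 + \frac{1}{5} \cdot 6 = -1 + \frac{6}{5} = \frac{1}{5} \approx 0.2$)
$g = - \frac{1}{5}$ ($g = \frac{1}{\left(-3 - 0\right) - 2} = \frac{1}{\left(-3 + 0\right) - 2} = \frac{1}{-3 - 2} = \frac{1}{-5} = - \frac{1}{5} \approx -0.2$)
$t \left(-2 + 3\right) \left(-5 - 7\right) + g = \frac{\left(-2 + 3\right) \left(-5 - 7\right)}{5} - \frac{1}{5} = \frac{1 \left(-12\right)}{5} - \frac{1}{5} = \frac{1}{5} \left(-12\right) - \frac{1}{5} = - \frac{12}{5} - \frac{1}{5} = - \frac{13}{5}$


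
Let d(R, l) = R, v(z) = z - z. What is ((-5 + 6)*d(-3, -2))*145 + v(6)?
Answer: -435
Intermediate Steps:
v(z) = 0
((-5 + 6)*d(-3, -2))*145 + v(6) = ((-5 + 6)*(-3))*145 + 0 = (1*(-3))*145 + 0 = -3*145 + 0 = -435 + 0 = -435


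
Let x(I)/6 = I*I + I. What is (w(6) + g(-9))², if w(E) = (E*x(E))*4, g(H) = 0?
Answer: 36578304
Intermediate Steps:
x(I) = 6*I + 6*I² (x(I) = 6*(I*I + I) = 6*(I² + I) = 6*(I + I²) = 6*I + 6*I²)
w(E) = 24*E²*(1 + E) (w(E) = (E*(6*E*(1 + E)))*4 = (6*E²*(1 + E))*4 = 24*E²*(1 + E))
(w(6) + g(-9))² = (24*6²*(1 + 6) + 0)² = (24*36*7 + 0)² = (6048 + 0)² = 6048² = 36578304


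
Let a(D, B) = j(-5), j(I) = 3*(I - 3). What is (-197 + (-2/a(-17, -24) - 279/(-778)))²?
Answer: 841866806089/21790224 ≈ 38635.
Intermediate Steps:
j(I) = -9 + 3*I (j(I) = 3*(-3 + I) = -9 + 3*I)
a(D, B) = -24 (a(D, B) = -9 + 3*(-5) = -9 - 15 = -24)
(-197 + (-2/a(-17, -24) - 279/(-778)))² = (-197 + (-2/(-24) - 279/(-778)))² = (-197 + (-2*(-1/24) - 279*(-1/778)))² = (-197 + (1/12 + 279/778))² = (-197 + 2063/4668)² = (-917533/4668)² = 841866806089/21790224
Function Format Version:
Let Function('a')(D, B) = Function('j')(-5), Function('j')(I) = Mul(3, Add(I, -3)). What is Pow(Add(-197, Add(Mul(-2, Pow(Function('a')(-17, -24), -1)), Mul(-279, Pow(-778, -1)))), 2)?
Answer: Rational(841866806089, 21790224) ≈ 38635.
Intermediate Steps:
Function('j')(I) = Add(-9, Mul(3, I)) (Function('j')(I) = Mul(3, Add(-3, I)) = Add(-9, Mul(3, I)))
Function('a')(D, B) = -24 (Function('a')(D, B) = Add(-9, Mul(3, -5)) = Add(-9, -15) = -24)
Pow(Add(-197, Add(Mul(-2, Pow(Function('a')(-17, -24), -1)), Mul(-279, Pow(-778, -1)))), 2) = Pow(Add(-197, Add(Mul(-2, Pow(-24, -1)), Mul(-279, Pow(-778, -1)))), 2) = Pow(Add(-197, Add(Mul(-2, Rational(-1, 24)), Mul(-279, Rational(-1, 778)))), 2) = Pow(Add(-197, Add(Rational(1, 12), Rational(279, 778))), 2) = Pow(Add(-197, Rational(2063, 4668)), 2) = Pow(Rational(-917533, 4668), 2) = Rational(841866806089, 21790224)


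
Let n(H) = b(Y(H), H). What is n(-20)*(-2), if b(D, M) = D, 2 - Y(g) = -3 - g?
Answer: 30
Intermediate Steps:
Y(g) = 5 + g (Y(g) = 2 - (-3 - g) = 2 + (3 + g) = 5 + g)
n(H) = 5 + H
n(-20)*(-2) = (5 - 20)*(-2) = -15*(-2) = 30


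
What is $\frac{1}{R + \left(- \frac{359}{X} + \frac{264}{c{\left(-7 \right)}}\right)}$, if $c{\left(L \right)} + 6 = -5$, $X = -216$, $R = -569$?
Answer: $- \frac{216}{127729} \approx -0.0016911$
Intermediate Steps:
$c{\left(L \right)} = -11$ ($c{\left(L \right)} = -6 - 5 = -11$)
$\frac{1}{R + \left(- \frac{359}{X} + \frac{264}{c{\left(-7 \right)}}\right)} = \frac{1}{-569 + \left(- \frac{359}{-216} + \frac{264}{-11}\right)} = \frac{1}{-569 + \left(\left(-359\right) \left(- \frac{1}{216}\right) + 264 \left(- \frac{1}{11}\right)\right)} = \frac{1}{-569 + \left(\frac{359}{216} - 24\right)} = \frac{1}{-569 - \frac{4825}{216}} = \frac{1}{- \frac{127729}{216}} = - \frac{216}{127729}$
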